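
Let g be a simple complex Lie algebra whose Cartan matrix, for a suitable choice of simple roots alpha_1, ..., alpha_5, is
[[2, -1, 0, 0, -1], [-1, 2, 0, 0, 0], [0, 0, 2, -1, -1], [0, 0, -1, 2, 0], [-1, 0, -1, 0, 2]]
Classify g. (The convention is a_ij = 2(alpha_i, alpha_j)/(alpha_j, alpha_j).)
The matrix has rank 5 with 2's on the diagonal. Reading the off-diagonal entries as Dynkin edges (a single edge where a_ij = a_ji = -1; a double or triple edge where a_ij * a_ji = 2 or 3), the diagram is a chain of 5 nodes with single edges (A_5). One simple-root ordering that puts it in standard form is (alpha_2, alpha_1, alpha_5, alpha_3, alpha_4). So the algebra is type A_5, i.e. sl(6).

A_5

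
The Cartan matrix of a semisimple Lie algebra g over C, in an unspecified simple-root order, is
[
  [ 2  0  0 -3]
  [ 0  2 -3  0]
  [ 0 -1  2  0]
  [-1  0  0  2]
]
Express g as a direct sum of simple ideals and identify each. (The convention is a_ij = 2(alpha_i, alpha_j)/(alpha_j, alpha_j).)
type G_2 + type G_2

The diagram associated to this matrix has two connected components: the simple roots {alpha_2, alpha_3} form two nodes joined by a triple edge (G_2), and {alpha_1, alpha_4} form two nodes joined by a triple edge (G_2). A semisimple Lie algebra decomposes uniquely as the direct sum of simple ideals, one per connected component of its Dynkin diagram, so g ≅ G_2 ⊕ G_2 (dimension 14 + 14 = 28).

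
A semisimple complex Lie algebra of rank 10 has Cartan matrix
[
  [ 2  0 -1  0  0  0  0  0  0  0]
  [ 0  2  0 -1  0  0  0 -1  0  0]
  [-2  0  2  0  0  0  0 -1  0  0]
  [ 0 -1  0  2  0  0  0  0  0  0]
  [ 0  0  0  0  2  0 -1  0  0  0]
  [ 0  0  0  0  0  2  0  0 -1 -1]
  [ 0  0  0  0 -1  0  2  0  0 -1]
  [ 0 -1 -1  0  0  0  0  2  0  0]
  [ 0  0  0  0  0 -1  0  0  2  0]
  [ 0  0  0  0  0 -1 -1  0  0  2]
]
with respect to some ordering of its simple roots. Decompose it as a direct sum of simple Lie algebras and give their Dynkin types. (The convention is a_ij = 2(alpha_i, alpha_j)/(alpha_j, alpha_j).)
A5 + B5

The diagram associated to this matrix has two connected components: the simple roots {alpha_5, alpha_6, alpha_7, alpha_9, alpha_10} form a chain of 5 nodes with single edges (A_5), and {alpha_1, alpha_2, alpha_3, alpha_4, alpha_8} form a chain of 5 nodes with a double edge at one end; the terminal node there is the unique short simple root (B_5). A semisimple Lie algebra decomposes uniquely as the direct sum of simple ideals, one per connected component of its Dynkin diagram, so g ≅ A_5 ⊕ B_5 (dimension 35 + 55 = 90).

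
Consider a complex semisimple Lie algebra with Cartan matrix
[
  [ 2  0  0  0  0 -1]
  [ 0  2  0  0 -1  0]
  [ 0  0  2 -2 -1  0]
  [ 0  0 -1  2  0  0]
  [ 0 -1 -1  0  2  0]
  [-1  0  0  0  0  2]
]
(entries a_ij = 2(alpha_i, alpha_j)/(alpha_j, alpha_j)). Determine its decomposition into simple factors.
The diagram associated to this matrix has two connected components: the simple roots {alpha_1, alpha_6} form a chain of 2 nodes with single edges (A_2), and {alpha_2, alpha_3, alpha_4, alpha_5} form a chain of 4 nodes with a double edge at one end; the terminal node there is the unique short simple root (B_4). A semisimple Lie algebra decomposes uniquely as the direct sum of simple ideals, one per connected component of its Dynkin diagram, so g ≅ A_2 ⊕ B_4 (dimension 8 + 36 = 44).

A_2 (sl(3)) + B_4 (so(9))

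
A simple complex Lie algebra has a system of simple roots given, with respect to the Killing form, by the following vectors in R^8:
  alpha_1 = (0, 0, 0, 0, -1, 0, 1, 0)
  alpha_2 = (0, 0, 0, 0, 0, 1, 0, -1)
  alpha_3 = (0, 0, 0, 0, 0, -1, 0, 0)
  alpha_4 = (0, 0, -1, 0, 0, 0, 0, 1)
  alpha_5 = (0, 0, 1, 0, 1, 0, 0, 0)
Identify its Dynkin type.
B_5

Compute the Cartan integers a_ij = 2(alpha_i, alpha_j)/(alpha_j, alpha_j); the resulting 5x5 Cartan matrix is
[[2, 0, 0, 0, -1], [0, 2, -2, -1, 0], [0, -1, 2, 0, 0], [0, -1, 0, 2, -1], [-1, 0, 0, -1, 2]].
The roots have two lengths (squared-length ratio 2:1); the short ones are alpha_{3}. The associated Dynkin diagram is a chain of 5 nodes with a double edge at one end; the terminal node there is the unique short simple root (B_5), so the type is B_5 (the algebra so(11)).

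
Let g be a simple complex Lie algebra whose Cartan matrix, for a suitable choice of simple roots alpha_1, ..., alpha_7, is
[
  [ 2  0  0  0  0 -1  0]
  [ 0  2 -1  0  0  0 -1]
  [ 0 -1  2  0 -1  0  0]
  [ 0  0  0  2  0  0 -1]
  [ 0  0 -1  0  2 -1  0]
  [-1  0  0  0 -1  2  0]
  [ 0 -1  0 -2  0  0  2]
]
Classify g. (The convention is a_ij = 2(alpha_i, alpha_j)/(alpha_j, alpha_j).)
B_7

The matrix has rank 7 with 2's on the diagonal. Reading the off-diagonal entries as Dynkin edges (a single edge where a_ij = a_ji = -1; a double or triple edge where a_ij * a_ji = 2 or 3), the diagram is a chain of 7 nodes with a double edge at one end; the terminal node there is the unique short simple root (B_7). One simple-root ordering that puts it in standard form is (alpha_1, alpha_6, alpha_5, alpha_3, alpha_2, alpha_7, alpha_4). So the algebra is type B_7, i.e. so(15).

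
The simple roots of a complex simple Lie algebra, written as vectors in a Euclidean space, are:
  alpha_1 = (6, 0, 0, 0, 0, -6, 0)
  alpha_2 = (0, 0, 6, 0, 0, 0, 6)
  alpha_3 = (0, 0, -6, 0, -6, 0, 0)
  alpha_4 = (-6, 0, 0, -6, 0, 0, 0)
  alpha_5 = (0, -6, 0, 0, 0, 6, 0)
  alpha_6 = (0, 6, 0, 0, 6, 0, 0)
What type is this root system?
Compute the Cartan integers a_ij = 2(alpha_i, alpha_j)/(alpha_j, alpha_j); the resulting 6x6 Cartan matrix is
[[2, 0, 0, -1, -1, 0], [0, 2, -1, 0, 0, 0], [0, -1, 2, 0, 0, -1], [-1, 0, 0, 2, 0, 0], [-1, 0, 0, 0, 2, -1], [0, 0, -1, 0, -1, 2]].
All simple roots have the same length, so the diagram is simply laced. The associated Dynkin diagram is a chain of 6 nodes with single edges (A_6), so the type is A_6 (the algebra sl(7)).

A6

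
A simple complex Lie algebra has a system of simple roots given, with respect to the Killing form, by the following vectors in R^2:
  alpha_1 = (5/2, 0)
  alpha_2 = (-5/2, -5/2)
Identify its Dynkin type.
B2

Compute the Cartan integers a_ij = 2(alpha_i, alpha_j)/(alpha_j, alpha_j); the resulting 2x2 Cartan matrix is
[[2, -1], [-2, 2]].
The roots have two lengths (squared-length ratio 2:1); the short ones are alpha_{1}. The associated Dynkin diagram is a chain of 2 nodes with a double edge at one end; the terminal node there is the unique short simple root (B_2), so the type is B_2 (the algebra so(5)).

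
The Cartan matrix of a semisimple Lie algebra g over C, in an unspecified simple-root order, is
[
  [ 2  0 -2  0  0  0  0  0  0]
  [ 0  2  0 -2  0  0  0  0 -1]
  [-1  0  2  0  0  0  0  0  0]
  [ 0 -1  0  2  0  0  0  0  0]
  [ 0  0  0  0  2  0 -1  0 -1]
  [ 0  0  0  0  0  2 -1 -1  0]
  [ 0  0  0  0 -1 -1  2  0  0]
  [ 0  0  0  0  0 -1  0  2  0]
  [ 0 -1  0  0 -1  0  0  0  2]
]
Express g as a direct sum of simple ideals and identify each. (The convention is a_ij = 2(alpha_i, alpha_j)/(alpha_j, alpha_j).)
The diagram associated to this matrix has two connected components: the simple roots {alpha_1, alpha_3} form a chain of 2 nodes with a double edge at one end; the terminal node there is the unique short simple root (B_2), and {alpha_2, alpha_4, alpha_5, alpha_6, alpha_7, alpha_8, alpha_9} form a chain of 7 nodes with a double edge at one end; the terminal node there is the unique short simple root (B_7). A semisimple Lie algebra decomposes uniquely as the direct sum of simple ideals, one per connected component of its Dynkin diagram, so g ≅ B_2 ⊕ B_7 (dimension 10 + 105 = 115).

B_2 ⊕ B_7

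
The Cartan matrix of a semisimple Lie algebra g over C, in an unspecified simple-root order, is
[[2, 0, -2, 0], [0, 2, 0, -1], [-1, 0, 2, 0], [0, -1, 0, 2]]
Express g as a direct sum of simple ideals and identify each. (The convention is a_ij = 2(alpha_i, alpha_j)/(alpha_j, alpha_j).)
A_2 ⊕ B_2

The diagram associated to this matrix has two connected components: the simple roots {alpha_2, alpha_4} form a chain of 2 nodes with single edges (A_2), and {alpha_1, alpha_3} form a chain of 2 nodes with a double edge at one end; the terminal node there is the unique short simple root (B_2). A semisimple Lie algebra decomposes uniquely as the direct sum of simple ideals, one per connected component of its Dynkin diagram, so g ≅ A_2 ⊕ B_2 (dimension 8 + 10 = 18).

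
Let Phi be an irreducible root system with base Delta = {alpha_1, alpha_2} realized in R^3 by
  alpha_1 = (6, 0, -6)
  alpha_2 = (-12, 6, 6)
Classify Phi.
Compute the Cartan integers a_ij = 2(alpha_i, alpha_j)/(alpha_j, alpha_j); the resulting 2x2 Cartan matrix is
[[2, -1], [-3, 2]].
The roots have two lengths (squared-length ratio 3:1); the short ones are alpha_{1}. The associated Dynkin diagram is two nodes joined by a triple edge (G_2), so the type is G_2.

G2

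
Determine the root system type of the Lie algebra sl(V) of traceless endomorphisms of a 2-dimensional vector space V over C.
This is sl(2), which has dimension 2^2 - 1 = 3 and rank 2 - 1 = 1 (a Cartan subalgebra is the diagonal traceless matrices). In the classification of classical Lie algebras, the special linear algebra sl(n+1) has type A_n; here n = 1, so the Dynkin diagram is a chain of 1 nodes with single edges (A_1). Hence the type is A_1.

A_1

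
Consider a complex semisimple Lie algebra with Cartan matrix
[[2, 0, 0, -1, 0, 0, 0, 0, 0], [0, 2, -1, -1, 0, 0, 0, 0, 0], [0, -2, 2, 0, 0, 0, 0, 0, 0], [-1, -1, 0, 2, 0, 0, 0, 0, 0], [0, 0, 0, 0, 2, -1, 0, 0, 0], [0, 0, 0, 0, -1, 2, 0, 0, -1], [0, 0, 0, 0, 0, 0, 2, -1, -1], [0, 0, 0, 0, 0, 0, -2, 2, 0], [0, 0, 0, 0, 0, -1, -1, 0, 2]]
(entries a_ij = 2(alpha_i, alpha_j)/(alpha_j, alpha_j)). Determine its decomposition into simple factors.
The diagram associated to this matrix has two connected components: the simple roots {alpha_1, alpha_2, alpha_3, alpha_4} form a chain of 4 nodes with a double edge at one end; the terminal node there is the unique long simple root (C_4), and {alpha_5, alpha_6, alpha_7, alpha_8, alpha_9} form a chain of 5 nodes with a double edge at one end; the terminal node there is the unique long simple root (C_5). A semisimple Lie algebra decomposes uniquely as the direct sum of simple ideals, one per connected component of its Dynkin diagram, so g ≅ C_4 ⊕ C_5 (dimension 36 + 55 = 91).

C_4 (sp(8)) ⊕ C_5 (sp(10))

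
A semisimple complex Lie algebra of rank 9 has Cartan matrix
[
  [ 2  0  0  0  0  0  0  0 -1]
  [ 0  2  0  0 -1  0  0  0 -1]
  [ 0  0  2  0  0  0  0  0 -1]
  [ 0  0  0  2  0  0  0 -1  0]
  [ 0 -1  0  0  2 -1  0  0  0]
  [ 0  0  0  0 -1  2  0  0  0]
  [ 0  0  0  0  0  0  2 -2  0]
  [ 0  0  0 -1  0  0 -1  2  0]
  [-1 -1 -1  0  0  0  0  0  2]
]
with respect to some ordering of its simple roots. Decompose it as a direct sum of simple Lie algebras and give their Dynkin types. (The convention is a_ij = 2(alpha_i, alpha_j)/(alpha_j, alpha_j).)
The diagram associated to this matrix has two connected components: the simple roots {alpha_4, alpha_7, alpha_8} form a chain of 3 nodes with a double edge at one end; the terminal node there is the unique long simple root (C_3), and {alpha_1, alpha_2, alpha_3, alpha_5, alpha_6, alpha_9} form a chain of 4 nodes with a fork of two nodes at one end (D_6). A semisimple Lie algebra decomposes uniquely as the direct sum of simple ideals, one per connected component of its Dynkin diagram, so g ≅ C_3 ⊕ D_6 (dimension 21 + 66 = 87).

C3 + D6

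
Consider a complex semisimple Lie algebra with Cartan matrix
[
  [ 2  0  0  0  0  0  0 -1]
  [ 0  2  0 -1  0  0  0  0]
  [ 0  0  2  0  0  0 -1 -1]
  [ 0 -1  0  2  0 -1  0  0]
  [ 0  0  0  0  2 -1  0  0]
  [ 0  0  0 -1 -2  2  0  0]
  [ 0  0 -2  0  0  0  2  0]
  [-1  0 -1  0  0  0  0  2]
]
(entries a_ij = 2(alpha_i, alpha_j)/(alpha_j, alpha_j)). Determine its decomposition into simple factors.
The diagram associated to this matrix has two connected components: the simple roots {alpha_2, alpha_4, alpha_5, alpha_6} form a chain of 4 nodes with a double edge at one end; the terminal node there is the unique short simple root (B_4), and {alpha_1, alpha_3, alpha_7, alpha_8} form a chain of 4 nodes with a double edge at one end; the terminal node there is the unique long simple root (C_4). A semisimple Lie algebra decomposes uniquely as the direct sum of simple ideals, one per connected component of its Dynkin diagram, so g ≅ B_4 ⊕ C_4 (dimension 36 + 36 = 72).

B4 + C4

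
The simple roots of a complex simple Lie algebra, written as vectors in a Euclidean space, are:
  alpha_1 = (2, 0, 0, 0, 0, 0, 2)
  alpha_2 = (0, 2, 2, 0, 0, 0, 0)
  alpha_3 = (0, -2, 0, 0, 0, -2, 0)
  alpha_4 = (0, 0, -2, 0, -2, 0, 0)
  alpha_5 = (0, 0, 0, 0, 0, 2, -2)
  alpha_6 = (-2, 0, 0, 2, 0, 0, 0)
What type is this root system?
A6

Compute the Cartan integers a_ij = 2(alpha_i, alpha_j)/(alpha_j, alpha_j); the resulting 6x6 Cartan matrix is
[[2, 0, 0, 0, -1, -1], [0, 2, -1, -1, 0, 0], [0, -1, 2, 0, -1, 0], [0, -1, 0, 2, 0, 0], [-1, 0, -1, 0, 2, 0], [-1, 0, 0, 0, 0, 2]].
All simple roots have the same length, so the diagram is simply laced. The associated Dynkin diagram is a chain of 6 nodes with single edges (A_6), so the type is A_6 (the algebra sl(7)).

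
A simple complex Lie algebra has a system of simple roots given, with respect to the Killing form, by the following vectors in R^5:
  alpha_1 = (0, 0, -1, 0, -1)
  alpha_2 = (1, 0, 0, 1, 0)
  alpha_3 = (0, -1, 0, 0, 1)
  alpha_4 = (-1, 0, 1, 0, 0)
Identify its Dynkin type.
Compute the Cartan integers a_ij = 2(alpha_i, alpha_j)/(alpha_j, alpha_j); the resulting 4x4 Cartan matrix is
[[2, 0, -1, -1], [0, 2, 0, -1], [-1, 0, 2, 0], [-1, -1, 0, 2]].
All simple roots have the same length, so the diagram is simply laced. The associated Dynkin diagram is a chain of 4 nodes with single edges (A_4), so the type is A_4 (the algebra sl(5)).

A4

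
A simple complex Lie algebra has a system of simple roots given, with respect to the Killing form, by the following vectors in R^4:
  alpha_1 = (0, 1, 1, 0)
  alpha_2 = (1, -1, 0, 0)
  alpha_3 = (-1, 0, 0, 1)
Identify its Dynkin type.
Compute the Cartan integers a_ij = 2(alpha_i, alpha_j)/(alpha_j, alpha_j); the resulting 3x3 Cartan matrix is
[[2, -1, 0], [-1, 2, -1], [0, -1, 2]].
All simple roots have the same length, so the diagram is simply laced. The associated Dynkin diagram is a chain of 3 nodes with single edges (A_3), so the type is A_3 (the algebra sl(4)).

A_3 (sl(4))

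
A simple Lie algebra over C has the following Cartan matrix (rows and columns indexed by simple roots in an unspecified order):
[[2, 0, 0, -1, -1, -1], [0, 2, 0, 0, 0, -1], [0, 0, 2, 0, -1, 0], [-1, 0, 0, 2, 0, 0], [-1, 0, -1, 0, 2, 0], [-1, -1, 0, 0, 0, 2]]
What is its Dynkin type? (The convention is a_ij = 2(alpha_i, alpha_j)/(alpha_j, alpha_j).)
E_6

The matrix has rank 6 with 2's on the diagonal. Reading the off-diagonal entries as Dynkin edges (a single edge where a_ij = a_ji = -1; a double or triple edge where a_ij * a_ji = 2 or 3), the diagram is a chain of 5 nodes with one extra node attached to the third node from one end (E_6). One simple-root ordering that puts it in standard form is (alpha_2, alpha_4, alpha_6, alpha_1, alpha_5, alpha_3). So the algebra is type E_6.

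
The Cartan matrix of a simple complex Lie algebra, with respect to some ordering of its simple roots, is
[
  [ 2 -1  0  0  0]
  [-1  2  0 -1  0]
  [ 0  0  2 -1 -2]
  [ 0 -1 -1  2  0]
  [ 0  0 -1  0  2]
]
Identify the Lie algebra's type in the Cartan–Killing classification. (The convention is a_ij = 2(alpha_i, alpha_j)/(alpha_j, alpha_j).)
B5

The matrix has rank 5 with 2's on the diagonal. Reading the off-diagonal entries as Dynkin edges (a single edge where a_ij = a_ji = -1; a double or triple edge where a_ij * a_ji = 2 or 3), the diagram is a chain of 5 nodes with a double edge at one end; the terminal node there is the unique short simple root (B_5). One simple-root ordering that puts it in standard form is (alpha_1, alpha_2, alpha_4, alpha_3, alpha_5). So the algebra is type B_5, i.e. so(11).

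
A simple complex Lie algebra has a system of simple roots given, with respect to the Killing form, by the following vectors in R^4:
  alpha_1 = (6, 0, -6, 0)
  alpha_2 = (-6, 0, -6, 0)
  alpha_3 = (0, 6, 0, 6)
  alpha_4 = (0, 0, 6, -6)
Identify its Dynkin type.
Compute the Cartan integers a_ij = 2(alpha_i, alpha_j)/(alpha_j, alpha_j); the resulting 4x4 Cartan matrix is
[[2, 0, 0, -1], [0, 2, 0, -1], [0, 0, 2, -1], [-1, -1, -1, 2]].
All simple roots have the same length, so the diagram is simply laced. The associated Dynkin diagram is a chain of 2 nodes with a fork of two nodes at one end (D_4), so the type is D_4 (the algebra so(8)).

D_4 (so(8))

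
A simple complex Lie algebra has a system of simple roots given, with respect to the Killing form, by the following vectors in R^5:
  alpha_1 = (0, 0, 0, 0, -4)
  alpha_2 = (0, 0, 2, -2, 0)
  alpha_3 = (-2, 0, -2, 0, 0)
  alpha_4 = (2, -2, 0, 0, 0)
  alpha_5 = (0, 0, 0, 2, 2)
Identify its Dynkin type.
Compute the Cartan integers a_ij = 2(alpha_i, alpha_j)/(alpha_j, alpha_j); the resulting 5x5 Cartan matrix is
[[2, 0, 0, 0, -2], [0, 2, -1, 0, -1], [0, -1, 2, -1, 0], [0, 0, -1, 2, 0], [-1, -1, 0, 0, 2]].
The roots have two lengths (squared-length ratio 2:1); the short ones are alpha_{2,3,4,5}. The associated Dynkin diagram is a chain of 5 nodes with a double edge at one end; the terminal node there is the unique long simple root (C_5), so the type is C_5 (the algebra sp(10)).

C_5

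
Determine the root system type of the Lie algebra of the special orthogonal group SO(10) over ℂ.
type D_5

This is so(10) with 10 even, which has dimension 10(10-1)/2 = 45 and rank 10/2 = 5. In the classification of classical Lie algebras, the orthogonal algebra so(2n) in an even number of variables has type D_n; here n = 5, so the Dynkin diagram is a chain of 3 nodes with a fork of two nodes at one end (D_5). Hence the type is D_5.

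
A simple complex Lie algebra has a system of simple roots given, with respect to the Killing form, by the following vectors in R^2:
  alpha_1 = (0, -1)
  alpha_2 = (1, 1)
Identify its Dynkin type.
Compute the Cartan integers a_ij = 2(alpha_i, alpha_j)/(alpha_j, alpha_j); the resulting 2x2 Cartan matrix is
[[2, -1], [-2, 2]].
The roots have two lengths (squared-length ratio 2:1); the short ones are alpha_{1}. The associated Dynkin diagram is a chain of 2 nodes with a double edge at one end; the terminal node there is the unique short simple root (B_2), so the type is B_2 (the algebra so(5)).

B_2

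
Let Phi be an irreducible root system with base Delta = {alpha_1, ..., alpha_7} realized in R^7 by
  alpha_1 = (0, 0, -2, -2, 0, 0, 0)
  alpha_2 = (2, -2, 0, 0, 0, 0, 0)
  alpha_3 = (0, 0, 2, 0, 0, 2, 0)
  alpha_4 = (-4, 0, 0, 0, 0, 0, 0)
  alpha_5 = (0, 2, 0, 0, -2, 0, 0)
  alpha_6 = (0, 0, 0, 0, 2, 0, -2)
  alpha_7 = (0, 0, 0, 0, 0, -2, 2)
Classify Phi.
type C_7

Compute the Cartan integers a_ij = 2(alpha_i, alpha_j)/(alpha_j, alpha_j); the resulting 7x7 Cartan matrix is
[[2, 0, -1, 0, 0, 0, 0], [0, 2, 0, -1, -1, 0, 0], [-1, 0, 2, 0, 0, 0, -1], [0, -2, 0, 2, 0, 0, 0], [0, -1, 0, 0, 2, -1, 0], [0, 0, 0, 0, -1, 2, -1], [0, 0, -1, 0, 0, -1, 2]].
The roots have two lengths (squared-length ratio 2:1); the short ones are alpha_{1,2,3,5,6,7}. The associated Dynkin diagram is a chain of 7 nodes with a double edge at one end; the terminal node there is the unique long simple root (C_7), so the type is C_7 (the algebra sp(14)).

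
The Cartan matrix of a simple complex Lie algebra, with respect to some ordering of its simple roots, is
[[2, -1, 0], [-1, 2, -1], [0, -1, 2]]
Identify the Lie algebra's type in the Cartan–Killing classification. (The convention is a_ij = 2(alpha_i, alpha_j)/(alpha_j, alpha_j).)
The matrix has rank 3 with 2's on the diagonal. Reading the off-diagonal entries as Dynkin edges (a single edge where a_ij = a_ji = -1; a double or triple edge where a_ij * a_ji = 2 or 3), the diagram is a chain of 3 nodes with single edges (A_3). One simple-root ordering that puts it in standard form is (alpha_1, alpha_2, alpha_3). So the algebra is type A_3, i.e. sl(4).

A_3 (sl(4))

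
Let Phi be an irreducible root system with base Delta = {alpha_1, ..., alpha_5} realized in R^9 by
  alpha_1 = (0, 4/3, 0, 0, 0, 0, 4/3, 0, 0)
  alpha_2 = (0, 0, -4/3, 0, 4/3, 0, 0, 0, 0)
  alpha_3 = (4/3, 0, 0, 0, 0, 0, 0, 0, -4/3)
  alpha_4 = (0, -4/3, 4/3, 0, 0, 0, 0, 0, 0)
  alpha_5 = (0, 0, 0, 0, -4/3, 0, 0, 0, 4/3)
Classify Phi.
Compute the Cartan integers a_ij = 2(alpha_i, alpha_j)/(alpha_j, alpha_j); the resulting 5x5 Cartan matrix is
[[2, 0, 0, -1, 0], [0, 2, 0, -1, -1], [0, 0, 2, 0, -1], [-1, -1, 0, 2, 0], [0, -1, -1, 0, 2]].
All simple roots have the same length, so the diagram is simply laced. The associated Dynkin diagram is a chain of 5 nodes with single edges (A_5), so the type is A_5 (the algebra sl(6)).

type A_5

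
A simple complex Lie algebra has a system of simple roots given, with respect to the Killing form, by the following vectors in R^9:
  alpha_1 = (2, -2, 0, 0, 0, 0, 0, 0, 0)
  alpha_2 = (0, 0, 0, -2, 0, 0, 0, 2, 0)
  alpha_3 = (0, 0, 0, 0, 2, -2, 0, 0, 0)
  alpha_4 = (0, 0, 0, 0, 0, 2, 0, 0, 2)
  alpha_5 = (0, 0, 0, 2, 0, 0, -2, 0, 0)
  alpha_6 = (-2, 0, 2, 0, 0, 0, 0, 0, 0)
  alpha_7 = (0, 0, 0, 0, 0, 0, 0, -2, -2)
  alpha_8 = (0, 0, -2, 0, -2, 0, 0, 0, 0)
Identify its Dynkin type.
A_8

Compute the Cartan integers a_ij = 2(alpha_i, alpha_j)/(alpha_j, alpha_j); the resulting 8x8 Cartan matrix is
[[2, 0, 0, 0, 0, -1, 0, 0], [0, 2, 0, 0, -1, 0, -1, 0], [0, 0, 2, -1, 0, 0, 0, -1], [0, 0, -1, 2, 0, 0, -1, 0], [0, -1, 0, 0, 2, 0, 0, 0], [-1, 0, 0, 0, 0, 2, 0, -1], [0, -1, 0, -1, 0, 0, 2, 0], [0, 0, -1, 0, 0, -1, 0, 2]].
All simple roots have the same length, so the diagram is simply laced. The associated Dynkin diagram is a chain of 8 nodes with single edges (A_8), so the type is A_8 (the algebra sl(9)).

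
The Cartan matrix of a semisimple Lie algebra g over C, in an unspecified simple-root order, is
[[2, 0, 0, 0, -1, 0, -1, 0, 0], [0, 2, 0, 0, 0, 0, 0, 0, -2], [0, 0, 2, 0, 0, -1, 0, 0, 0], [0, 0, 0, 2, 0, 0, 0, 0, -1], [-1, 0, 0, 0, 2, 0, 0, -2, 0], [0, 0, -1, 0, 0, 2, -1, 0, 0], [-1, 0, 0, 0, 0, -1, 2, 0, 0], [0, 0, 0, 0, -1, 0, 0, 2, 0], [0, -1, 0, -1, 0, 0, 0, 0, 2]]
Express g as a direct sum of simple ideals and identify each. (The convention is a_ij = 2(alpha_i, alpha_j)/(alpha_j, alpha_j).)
The diagram associated to this matrix has two connected components: the simple roots {alpha_1, alpha_3, alpha_5, alpha_6, alpha_7, alpha_8} form a chain of 6 nodes with a double edge at one end; the terminal node there is the unique short simple root (B_6), and {alpha_2, alpha_4, alpha_9} form a chain of 3 nodes with a double edge at one end; the terminal node there is the unique long simple root (C_3). A semisimple Lie algebra decomposes uniquely as the direct sum of simple ideals, one per connected component of its Dynkin diagram, so g ≅ B_6 ⊕ C_3 (dimension 78 + 21 = 99).

type B_6 + type C_3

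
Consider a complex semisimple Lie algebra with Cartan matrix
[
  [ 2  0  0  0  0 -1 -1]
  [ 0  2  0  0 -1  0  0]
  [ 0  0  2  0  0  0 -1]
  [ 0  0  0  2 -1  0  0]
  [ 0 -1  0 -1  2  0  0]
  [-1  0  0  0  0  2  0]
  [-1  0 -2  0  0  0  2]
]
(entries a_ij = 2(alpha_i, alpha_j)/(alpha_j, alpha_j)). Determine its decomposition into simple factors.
A_3 ⊕ B_4

The diagram associated to this matrix has two connected components: the simple roots {alpha_2, alpha_4, alpha_5} form a chain of 3 nodes with single edges (A_3), and {alpha_1, alpha_3, alpha_6, alpha_7} form a chain of 4 nodes with a double edge at one end; the terminal node there is the unique short simple root (B_4). A semisimple Lie algebra decomposes uniquely as the direct sum of simple ideals, one per connected component of its Dynkin diagram, so g ≅ A_3 ⊕ B_4 (dimension 15 + 36 = 51).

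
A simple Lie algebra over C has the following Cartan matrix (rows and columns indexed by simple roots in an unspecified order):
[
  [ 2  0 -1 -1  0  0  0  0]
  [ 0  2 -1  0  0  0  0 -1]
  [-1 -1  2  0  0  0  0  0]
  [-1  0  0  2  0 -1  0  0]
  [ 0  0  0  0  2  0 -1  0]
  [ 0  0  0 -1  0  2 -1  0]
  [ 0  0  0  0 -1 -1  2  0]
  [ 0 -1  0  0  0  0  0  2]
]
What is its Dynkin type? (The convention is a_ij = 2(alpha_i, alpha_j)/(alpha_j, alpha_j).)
The matrix has rank 8 with 2's on the diagonal. Reading the off-diagonal entries as Dynkin edges (a single edge where a_ij = a_ji = -1; a double or triple edge where a_ij * a_ji = 2 or 3), the diagram is a chain of 8 nodes with single edges (A_8). One simple-root ordering that puts it in standard form is (alpha_5, alpha_7, alpha_6, alpha_4, alpha_1, alpha_3, alpha_2, alpha_8). So the algebra is type A_8, i.e. sl(9).

A8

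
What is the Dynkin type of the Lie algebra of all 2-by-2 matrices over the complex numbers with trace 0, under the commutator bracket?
A_1

This is sl(2), which has dimension 2^2 - 1 = 3 and rank 2 - 1 = 1 (a Cartan subalgebra is the diagonal traceless matrices). In the classification of classical Lie algebras, the special linear algebra sl(n+1) has type A_n; here n = 1, so the Dynkin diagram is a chain of 1 nodes with single edges (A_1). Hence the type is A_1.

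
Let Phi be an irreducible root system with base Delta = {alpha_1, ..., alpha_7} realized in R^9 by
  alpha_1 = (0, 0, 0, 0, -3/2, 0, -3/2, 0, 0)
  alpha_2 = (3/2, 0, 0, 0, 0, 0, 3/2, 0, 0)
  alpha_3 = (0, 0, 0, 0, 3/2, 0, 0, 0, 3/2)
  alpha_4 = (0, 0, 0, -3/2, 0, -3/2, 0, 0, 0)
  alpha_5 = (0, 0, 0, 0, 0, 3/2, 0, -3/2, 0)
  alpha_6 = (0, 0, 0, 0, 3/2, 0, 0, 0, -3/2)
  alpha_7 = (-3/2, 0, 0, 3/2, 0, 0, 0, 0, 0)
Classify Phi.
Compute the Cartan integers a_ij = 2(alpha_i, alpha_j)/(alpha_j, alpha_j); the resulting 7x7 Cartan matrix is
[[2, -1, -1, 0, 0, -1, 0], [-1, 2, 0, 0, 0, 0, -1], [-1, 0, 2, 0, 0, 0, 0], [0, 0, 0, 2, -1, 0, -1], [0, 0, 0, -1, 2, 0, 0], [-1, 0, 0, 0, 0, 2, 0], [0, -1, 0, -1, 0, 0, 2]].
All simple roots have the same length, so the diagram is simply laced. The associated Dynkin diagram is a chain of 5 nodes with a fork of two nodes at one end (D_7), so the type is D_7 (the algebra so(14)).

D_7 (so(14))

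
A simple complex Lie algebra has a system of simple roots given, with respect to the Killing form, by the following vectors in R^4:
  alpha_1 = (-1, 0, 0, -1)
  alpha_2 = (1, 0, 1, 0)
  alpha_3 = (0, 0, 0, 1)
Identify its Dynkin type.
B3

Compute the Cartan integers a_ij = 2(alpha_i, alpha_j)/(alpha_j, alpha_j); the resulting 3x3 Cartan matrix is
[[2, -1, -2], [-1, 2, 0], [-1, 0, 2]].
The roots have two lengths (squared-length ratio 2:1); the short ones are alpha_{3}. The associated Dynkin diagram is a chain of 3 nodes with a double edge at one end; the terminal node there is the unique short simple root (B_3), so the type is B_3 (the algebra so(7)).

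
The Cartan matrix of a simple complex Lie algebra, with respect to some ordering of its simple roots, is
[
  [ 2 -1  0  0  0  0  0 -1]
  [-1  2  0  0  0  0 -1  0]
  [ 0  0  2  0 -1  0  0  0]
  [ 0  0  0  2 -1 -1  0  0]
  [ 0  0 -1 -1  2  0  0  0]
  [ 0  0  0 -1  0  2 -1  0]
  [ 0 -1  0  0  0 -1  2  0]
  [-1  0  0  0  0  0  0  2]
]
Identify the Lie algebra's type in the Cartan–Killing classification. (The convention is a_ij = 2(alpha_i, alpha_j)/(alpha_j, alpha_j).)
A8

The matrix has rank 8 with 2's on the diagonal. Reading the off-diagonal entries as Dynkin edges (a single edge where a_ij = a_ji = -1; a double or triple edge where a_ij * a_ji = 2 or 3), the diagram is a chain of 8 nodes with single edges (A_8). One simple-root ordering that puts it in standard form is (alpha_3, alpha_5, alpha_4, alpha_6, alpha_7, alpha_2, alpha_1, alpha_8). So the algebra is type A_8, i.e. sl(9).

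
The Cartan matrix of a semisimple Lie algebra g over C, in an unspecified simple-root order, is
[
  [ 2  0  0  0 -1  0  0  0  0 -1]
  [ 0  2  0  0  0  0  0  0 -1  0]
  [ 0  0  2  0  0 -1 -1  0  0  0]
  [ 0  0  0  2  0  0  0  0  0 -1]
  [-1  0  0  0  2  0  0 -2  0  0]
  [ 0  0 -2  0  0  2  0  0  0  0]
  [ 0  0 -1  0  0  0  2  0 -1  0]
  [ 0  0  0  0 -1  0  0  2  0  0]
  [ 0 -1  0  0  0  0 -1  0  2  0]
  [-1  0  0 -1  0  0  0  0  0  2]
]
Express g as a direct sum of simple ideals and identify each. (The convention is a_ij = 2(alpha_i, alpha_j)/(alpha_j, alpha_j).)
The diagram associated to this matrix has two connected components: the simple roots {alpha_1, alpha_4, alpha_5, alpha_8, alpha_10} form a chain of 5 nodes with a double edge at one end; the terminal node there is the unique short simple root (B_5), and {alpha_2, alpha_3, alpha_6, alpha_7, alpha_9} form a chain of 5 nodes with a double edge at one end; the terminal node there is the unique long simple root (C_5). A semisimple Lie algebra decomposes uniquely as the direct sum of simple ideals, one per connected component of its Dynkin diagram, so g ≅ B_5 ⊕ C_5 (dimension 55 + 55 = 110).

type B_5 ⊕ type C_5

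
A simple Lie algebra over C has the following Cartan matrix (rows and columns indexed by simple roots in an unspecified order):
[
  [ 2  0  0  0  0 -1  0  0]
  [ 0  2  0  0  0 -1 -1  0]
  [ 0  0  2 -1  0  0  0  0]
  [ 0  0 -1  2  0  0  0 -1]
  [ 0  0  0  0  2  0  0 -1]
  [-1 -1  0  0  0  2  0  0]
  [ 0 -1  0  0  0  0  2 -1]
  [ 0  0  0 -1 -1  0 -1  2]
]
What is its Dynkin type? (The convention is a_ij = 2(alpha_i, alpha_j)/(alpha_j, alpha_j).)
The matrix has rank 8 with 2's on the diagonal. Reading the off-diagonal entries as Dynkin edges (a single edge where a_ij = a_ji = -1; a double or triple edge where a_ij * a_ji = 2 or 3), the diagram is a chain of 7 nodes with one extra node attached to the third node from one end (E_8). One simple-root ordering that puts it in standard form is (alpha_3, alpha_5, alpha_4, alpha_8, alpha_7, alpha_2, alpha_6, alpha_1). So the algebra is type E_8.

type E_8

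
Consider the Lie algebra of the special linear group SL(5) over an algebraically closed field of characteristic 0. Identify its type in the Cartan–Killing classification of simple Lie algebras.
A4

This is sl(5), which has dimension 5^2 - 1 = 24 and rank 5 - 1 = 4 (a Cartan subalgebra is the diagonal traceless matrices). In the classification of classical Lie algebras, the special linear algebra sl(n+1) has type A_n; here n = 4, so the Dynkin diagram is a chain of 4 nodes with single edges (A_4). Hence the type is A_4.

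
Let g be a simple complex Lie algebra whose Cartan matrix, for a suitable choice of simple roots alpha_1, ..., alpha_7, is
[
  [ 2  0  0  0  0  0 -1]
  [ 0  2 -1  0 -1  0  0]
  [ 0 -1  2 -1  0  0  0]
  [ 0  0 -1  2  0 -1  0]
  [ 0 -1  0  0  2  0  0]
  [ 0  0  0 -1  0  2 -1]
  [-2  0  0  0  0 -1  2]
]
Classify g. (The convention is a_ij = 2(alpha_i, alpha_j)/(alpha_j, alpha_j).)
The matrix has rank 7 with 2's on the diagonal. Reading the off-diagonal entries as Dynkin edges (a single edge where a_ij = a_ji = -1; a double or triple edge where a_ij * a_ji = 2 or 3), the diagram is a chain of 7 nodes with a double edge at one end; the terminal node there is the unique short simple root (B_7). One simple-root ordering that puts it in standard form is (alpha_5, alpha_2, alpha_3, alpha_4, alpha_6, alpha_7, alpha_1). So the algebra is type B_7, i.e. so(15).

type B_7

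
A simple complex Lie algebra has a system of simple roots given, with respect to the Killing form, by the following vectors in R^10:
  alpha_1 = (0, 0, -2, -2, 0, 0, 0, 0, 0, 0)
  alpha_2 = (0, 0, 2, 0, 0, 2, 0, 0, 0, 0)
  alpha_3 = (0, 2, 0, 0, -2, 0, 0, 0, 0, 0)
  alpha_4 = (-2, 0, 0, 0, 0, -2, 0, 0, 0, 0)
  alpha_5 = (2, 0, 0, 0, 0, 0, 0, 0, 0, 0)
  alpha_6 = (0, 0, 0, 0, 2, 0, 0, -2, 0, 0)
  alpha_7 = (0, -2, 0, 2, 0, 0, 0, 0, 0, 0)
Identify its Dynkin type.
type B_7

Compute the Cartan integers a_ij = 2(alpha_i, alpha_j)/(alpha_j, alpha_j); the resulting 7x7 Cartan matrix is
[[2, -1, 0, 0, 0, 0, -1], [-1, 2, 0, -1, 0, 0, 0], [0, 0, 2, 0, 0, -1, -1], [0, -1, 0, 2, -2, 0, 0], [0, 0, 0, -1, 2, 0, 0], [0, 0, -1, 0, 0, 2, 0], [-1, 0, -1, 0, 0, 0, 2]].
The roots have two lengths (squared-length ratio 2:1); the short ones are alpha_{5}. The associated Dynkin diagram is a chain of 7 nodes with a double edge at one end; the terminal node there is the unique short simple root (B_7), so the type is B_7 (the algebra so(15)).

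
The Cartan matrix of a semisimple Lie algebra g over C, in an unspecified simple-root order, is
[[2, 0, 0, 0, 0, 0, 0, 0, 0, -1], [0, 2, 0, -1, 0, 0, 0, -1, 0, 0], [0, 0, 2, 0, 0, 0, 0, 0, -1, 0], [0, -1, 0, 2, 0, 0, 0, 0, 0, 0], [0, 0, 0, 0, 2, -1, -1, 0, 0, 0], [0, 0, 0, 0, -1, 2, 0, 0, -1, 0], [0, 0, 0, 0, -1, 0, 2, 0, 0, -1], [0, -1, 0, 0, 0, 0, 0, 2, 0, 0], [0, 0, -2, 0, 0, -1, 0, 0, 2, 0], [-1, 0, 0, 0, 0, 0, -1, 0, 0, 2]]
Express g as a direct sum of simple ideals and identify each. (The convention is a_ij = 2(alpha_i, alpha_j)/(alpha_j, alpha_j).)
A_3 ⊕ B_7

The diagram associated to this matrix has two connected components: the simple roots {alpha_2, alpha_4, alpha_8} form a chain of 3 nodes with single edges (A_3), and {alpha_1, alpha_3, alpha_5, alpha_6, alpha_7, alpha_9, alpha_10} form a chain of 7 nodes with a double edge at one end; the terminal node there is the unique short simple root (B_7). A semisimple Lie algebra decomposes uniquely as the direct sum of simple ideals, one per connected component of its Dynkin diagram, so g ≅ A_3 ⊕ B_7 (dimension 15 + 105 = 120).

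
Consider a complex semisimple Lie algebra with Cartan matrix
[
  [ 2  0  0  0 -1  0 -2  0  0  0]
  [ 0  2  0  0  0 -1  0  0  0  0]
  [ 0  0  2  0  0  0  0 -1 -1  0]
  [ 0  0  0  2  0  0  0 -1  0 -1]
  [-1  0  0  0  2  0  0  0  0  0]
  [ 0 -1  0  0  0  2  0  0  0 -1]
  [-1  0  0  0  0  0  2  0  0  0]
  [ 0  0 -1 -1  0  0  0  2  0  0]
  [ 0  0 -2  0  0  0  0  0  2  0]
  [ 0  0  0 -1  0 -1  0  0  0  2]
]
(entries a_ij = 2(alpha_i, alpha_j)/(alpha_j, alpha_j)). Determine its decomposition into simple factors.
The diagram associated to this matrix has two connected components: the simple roots {alpha_1, alpha_5, alpha_7} form a chain of 3 nodes with a double edge at one end; the terminal node there is the unique short simple root (B_3), and {alpha_2, alpha_3, alpha_4, alpha_6, alpha_8, alpha_9, alpha_10} form a chain of 7 nodes with a double edge at one end; the terminal node there is the unique long simple root (C_7). A semisimple Lie algebra decomposes uniquely as the direct sum of simple ideals, one per connected component of its Dynkin diagram, so g ≅ B_3 ⊕ C_7 (dimension 21 + 105 = 126).

type B_3 ⊕ type C_7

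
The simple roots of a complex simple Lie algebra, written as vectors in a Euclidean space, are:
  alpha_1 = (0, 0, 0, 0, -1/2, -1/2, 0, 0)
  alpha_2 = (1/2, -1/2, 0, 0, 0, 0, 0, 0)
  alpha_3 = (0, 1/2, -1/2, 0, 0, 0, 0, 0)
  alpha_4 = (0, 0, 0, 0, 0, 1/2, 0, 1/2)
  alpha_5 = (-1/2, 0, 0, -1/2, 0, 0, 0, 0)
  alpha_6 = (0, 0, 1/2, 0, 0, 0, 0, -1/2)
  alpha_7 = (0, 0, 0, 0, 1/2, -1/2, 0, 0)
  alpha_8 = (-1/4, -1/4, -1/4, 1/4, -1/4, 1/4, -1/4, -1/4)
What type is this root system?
Compute the Cartan integers a_ij = 2(alpha_i, alpha_j)/(alpha_j, alpha_j); the resulting 8x8 Cartan matrix is
[[2, 0, 0, -1, 0, 0, 0, 0], [0, 2, -1, 0, -1, 0, 0, 0], [0, -1, 2, 0, 0, -1, 0, 0], [-1, 0, 0, 2, 0, -1, -1, 0], [0, -1, 0, 0, 2, 0, 0, 0], [0, 0, -1, -1, 0, 2, 0, 0], [0, 0, 0, -1, 0, 0, 2, -1], [0, 0, 0, 0, 0, 0, -1, 2]].
All simple roots have the same length, so the diagram is simply laced. The associated Dynkin diagram is a chain of 7 nodes with one extra node attached to the third node from one end (E_8), so the type is E_8.

type E_8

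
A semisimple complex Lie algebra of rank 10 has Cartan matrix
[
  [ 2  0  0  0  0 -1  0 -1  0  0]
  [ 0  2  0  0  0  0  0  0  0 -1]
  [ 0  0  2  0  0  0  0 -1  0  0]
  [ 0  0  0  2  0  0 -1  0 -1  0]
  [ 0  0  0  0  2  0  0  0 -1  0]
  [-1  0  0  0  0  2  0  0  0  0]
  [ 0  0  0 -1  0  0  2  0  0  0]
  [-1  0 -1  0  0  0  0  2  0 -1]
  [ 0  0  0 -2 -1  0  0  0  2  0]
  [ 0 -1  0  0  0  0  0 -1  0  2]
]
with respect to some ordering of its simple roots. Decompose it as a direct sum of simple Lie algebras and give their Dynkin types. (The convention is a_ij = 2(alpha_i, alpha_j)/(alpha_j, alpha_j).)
E_6 + F_4

The diagram associated to this matrix has two connected components: the simple roots {alpha_1, alpha_2, alpha_3, alpha_6, alpha_8, alpha_10} form a chain of 5 nodes with one extra node attached to the third node from one end (E_6), and {alpha_4, alpha_5, alpha_7, alpha_9} form a chain of 4 nodes with a double edge between the middle two (F_4). A semisimple Lie algebra decomposes uniquely as the direct sum of simple ideals, one per connected component of its Dynkin diagram, so g ≅ E_6 ⊕ F_4 (dimension 78 + 52 = 130).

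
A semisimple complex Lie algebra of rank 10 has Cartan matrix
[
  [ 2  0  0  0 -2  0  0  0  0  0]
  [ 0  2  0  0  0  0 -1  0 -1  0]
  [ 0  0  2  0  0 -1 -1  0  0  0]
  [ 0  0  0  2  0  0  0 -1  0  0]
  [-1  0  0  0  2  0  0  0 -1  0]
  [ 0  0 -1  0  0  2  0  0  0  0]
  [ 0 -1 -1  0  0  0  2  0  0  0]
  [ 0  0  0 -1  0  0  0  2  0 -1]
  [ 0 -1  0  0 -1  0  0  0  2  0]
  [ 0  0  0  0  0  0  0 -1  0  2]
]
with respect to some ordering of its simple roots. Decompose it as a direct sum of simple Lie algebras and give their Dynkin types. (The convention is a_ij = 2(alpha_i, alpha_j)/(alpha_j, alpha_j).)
A_3 + C_7

The diagram associated to this matrix has two connected components: the simple roots {alpha_4, alpha_8, alpha_10} form a chain of 3 nodes with single edges (A_3), and {alpha_1, alpha_2, alpha_3, alpha_5, alpha_6, alpha_7, alpha_9} form a chain of 7 nodes with a double edge at one end; the terminal node there is the unique long simple root (C_7). A semisimple Lie algebra decomposes uniquely as the direct sum of simple ideals, one per connected component of its Dynkin diagram, so g ≅ A_3 ⊕ C_7 (dimension 15 + 105 = 120).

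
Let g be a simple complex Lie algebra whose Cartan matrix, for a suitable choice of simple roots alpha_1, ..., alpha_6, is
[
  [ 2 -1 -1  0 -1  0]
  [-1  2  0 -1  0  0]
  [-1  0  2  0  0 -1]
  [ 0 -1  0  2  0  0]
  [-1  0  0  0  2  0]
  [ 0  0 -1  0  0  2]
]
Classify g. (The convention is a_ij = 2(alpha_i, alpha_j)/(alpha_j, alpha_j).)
E_6

The matrix has rank 6 with 2's on the diagonal. Reading the off-diagonal entries as Dynkin edges (a single edge where a_ij = a_ji = -1; a double or triple edge where a_ij * a_ji = 2 or 3), the diagram is a chain of 5 nodes with one extra node attached to the third node from one end (E_6). One simple-root ordering that puts it in standard form is (alpha_4, alpha_5, alpha_2, alpha_1, alpha_3, alpha_6). So the algebra is type E_6.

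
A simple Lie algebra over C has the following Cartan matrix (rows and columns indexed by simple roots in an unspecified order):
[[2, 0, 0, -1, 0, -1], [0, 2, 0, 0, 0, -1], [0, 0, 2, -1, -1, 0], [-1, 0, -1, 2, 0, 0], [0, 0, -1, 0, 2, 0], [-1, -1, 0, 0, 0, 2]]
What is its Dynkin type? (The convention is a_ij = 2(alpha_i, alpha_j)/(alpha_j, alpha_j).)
The matrix has rank 6 with 2's on the diagonal. Reading the off-diagonal entries as Dynkin edges (a single edge where a_ij = a_ji = -1; a double or triple edge where a_ij * a_ji = 2 or 3), the diagram is a chain of 6 nodes with single edges (A_6). One simple-root ordering that puts it in standard form is (alpha_5, alpha_3, alpha_4, alpha_1, alpha_6, alpha_2). So the algebra is type A_6, i.e. sl(7).

A6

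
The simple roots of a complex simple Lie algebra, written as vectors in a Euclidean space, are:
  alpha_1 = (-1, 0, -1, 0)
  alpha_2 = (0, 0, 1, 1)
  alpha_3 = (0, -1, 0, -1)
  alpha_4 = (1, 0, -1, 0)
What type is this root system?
Compute the Cartan integers a_ij = 2(alpha_i, alpha_j)/(alpha_j, alpha_j); the resulting 4x4 Cartan matrix is
[[2, -1, 0, 0], [-1, 2, -1, -1], [0, -1, 2, 0], [0, -1, 0, 2]].
All simple roots have the same length, so the diagram is simply laced. The associated Dynkin diagram is a chain of 2 nodes with a fork of two nodes at one end (D_4), so the type is D_4 (the algebra so(8)).

D_4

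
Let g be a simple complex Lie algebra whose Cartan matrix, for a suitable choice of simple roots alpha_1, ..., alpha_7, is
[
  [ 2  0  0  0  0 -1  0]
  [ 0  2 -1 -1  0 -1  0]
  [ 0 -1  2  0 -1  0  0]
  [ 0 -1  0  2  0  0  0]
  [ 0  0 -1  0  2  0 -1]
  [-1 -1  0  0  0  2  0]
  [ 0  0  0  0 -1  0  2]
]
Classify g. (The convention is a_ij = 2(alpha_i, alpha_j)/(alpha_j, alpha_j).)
E7

The matrix has rank 7 with 2's on the diagonal. Reading the off-diagonal entries as Dynkin edges (a single edge where a_ij = a_ji = -1; a double or triple edge where a_ij * a_ji = 2 or 3), the diagram is a chain of 6 nodes with one extra node attached to the third node from one end (E_7). One simple-root ordering that puts it in standard form is (alpha_1, alpha_4, alpha_6, alpha_2, alpha_3, alpha_5, alpha_7). So the algebra is type E_7.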